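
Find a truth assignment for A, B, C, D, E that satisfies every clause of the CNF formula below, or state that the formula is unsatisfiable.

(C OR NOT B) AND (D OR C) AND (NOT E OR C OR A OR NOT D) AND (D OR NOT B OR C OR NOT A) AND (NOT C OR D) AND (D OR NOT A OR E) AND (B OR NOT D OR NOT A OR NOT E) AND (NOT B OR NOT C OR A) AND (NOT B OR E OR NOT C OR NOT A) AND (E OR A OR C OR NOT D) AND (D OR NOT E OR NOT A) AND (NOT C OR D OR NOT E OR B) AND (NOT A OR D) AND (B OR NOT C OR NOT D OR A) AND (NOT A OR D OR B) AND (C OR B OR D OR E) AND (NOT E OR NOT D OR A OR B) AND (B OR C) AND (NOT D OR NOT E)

Try C = true.
The clause (D) is unit, so D = true.
The clause (NOT E) is unit, so E = false.
Try B = false.
The clause (A) is unit, so A = true.
Every clause now holds.

A: true; B: false; C: true; D: true; E: false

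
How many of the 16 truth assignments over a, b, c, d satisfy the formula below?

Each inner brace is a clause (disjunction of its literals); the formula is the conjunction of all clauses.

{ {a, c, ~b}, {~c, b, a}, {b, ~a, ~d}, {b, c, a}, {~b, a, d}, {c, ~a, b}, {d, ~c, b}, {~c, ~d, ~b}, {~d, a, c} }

There are 2^4 = 16 truth assignments over (a, b, c, d).
Check each against the 9 clauses (columns in the order a, b, c, d):
  F F F F  ✗ fails (b | c | a)
  F F F T  ✗ fails (b | c | a)
  F F T F  ✗ fails (~c | b | a)
  F F T T  ✗ fails (~c | b | a)
  F T F F  ✗ fails (a | c | ~b)
  F T F T  ✗ fails (a | c | ~b)
  F T T F  ✗ fails (~b | a | d)
  F T T T  ✗ fails (~c | ~d | ~b)
  T F F F  ✗ fails (c | ~a | b)
  T F F T  ✗ fails (b | ~a | ~d)
  T F T F  ✗ fails (d | ~c | b)
  T F T T  ✗ fails (b | ~a | ~d)
  T T F F  ✓ satisfies all
  T T F T  ✓ satisfies all
  T T T F  ✓ satisfies all
  T T T T  ✗ fails (~c | ~d | ~b)
3 of the 16 rows are models.

3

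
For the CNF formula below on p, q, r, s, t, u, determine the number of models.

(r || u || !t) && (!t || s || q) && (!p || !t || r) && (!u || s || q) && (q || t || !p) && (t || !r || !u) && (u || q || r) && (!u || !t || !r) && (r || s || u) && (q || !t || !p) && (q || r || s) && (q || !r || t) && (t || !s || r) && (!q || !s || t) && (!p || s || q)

12

There are 2^6 = 64 truth assignments over (p, q, r, s, t, u).
Split on u. With u = true, the clauses containing u are satisfied and !u drops from the rest; 5 of the 2^5 = 32 assignments to the other variables satisfy what remains.
With u = false, by the same count on the reduced clause set, 7 assignments work.
(One model: p=F, q=F, r=F, s=T, t=T, u=T.)
Total: 5 + 7 = 12.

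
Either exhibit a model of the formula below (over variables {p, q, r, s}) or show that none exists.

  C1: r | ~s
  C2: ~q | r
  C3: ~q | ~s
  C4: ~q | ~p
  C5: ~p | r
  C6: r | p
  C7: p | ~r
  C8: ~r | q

Case r = 1:
Unit clause (p) forces p = 1.
Unit clause (~q) forces q = 0.
But (q) is also a unit clause — contradiction.
So r must be the other value — set r = 0.
Unit clause (~s) forces s = 0.
Unit clause (~q) forces q = 0.
Unit clause (~p) forces p = 0.
But (p) is also a unit clause — contradiction.
Either choice for r ends in contradiction.

UNSATISFIABLE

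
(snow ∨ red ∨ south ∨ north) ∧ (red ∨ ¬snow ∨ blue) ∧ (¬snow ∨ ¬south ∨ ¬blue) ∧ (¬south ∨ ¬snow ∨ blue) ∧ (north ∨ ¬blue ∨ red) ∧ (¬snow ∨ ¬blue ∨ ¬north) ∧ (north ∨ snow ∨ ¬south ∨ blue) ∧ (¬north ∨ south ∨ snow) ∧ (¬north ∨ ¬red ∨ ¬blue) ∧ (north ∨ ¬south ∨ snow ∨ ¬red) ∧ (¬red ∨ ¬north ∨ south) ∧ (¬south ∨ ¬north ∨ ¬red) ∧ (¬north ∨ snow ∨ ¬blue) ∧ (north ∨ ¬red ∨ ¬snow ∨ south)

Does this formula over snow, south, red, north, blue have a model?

Yes

Try red = False.
Try snow = False.
Try south = True.
Try north = True.
(¬blue) alone gives blue = False.
Every clause now holds.
A satisfying assignment: snow: False, south: True, red: False, north: True, blue: False.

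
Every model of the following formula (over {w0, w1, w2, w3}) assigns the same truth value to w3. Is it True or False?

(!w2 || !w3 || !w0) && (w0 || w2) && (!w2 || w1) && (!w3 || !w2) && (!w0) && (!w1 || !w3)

Suppose w3 = true.
From the singleton clause (!w2), w2 = false.
From the singleton clause (w0), w0 = true.
Now (!w0) is unsatisfied and unit — conflict.
So every satisfying assignment has w3 = False.

False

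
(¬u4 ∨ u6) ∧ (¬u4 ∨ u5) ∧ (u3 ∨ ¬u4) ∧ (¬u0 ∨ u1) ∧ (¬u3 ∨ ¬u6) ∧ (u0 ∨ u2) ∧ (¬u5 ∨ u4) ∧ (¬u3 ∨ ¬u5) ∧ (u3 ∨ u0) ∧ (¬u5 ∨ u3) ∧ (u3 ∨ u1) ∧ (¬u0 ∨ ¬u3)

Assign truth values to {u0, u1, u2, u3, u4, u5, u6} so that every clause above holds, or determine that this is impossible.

Case u4 = False:
From the singleton clause (¬u5), u5 = False.
Case u0 = False:
From the singleton clause (u2), u2 = True.
From the singleton clause (u3), u3 = True.
From the singleton clause (¬u6), u6 = False.
All clauses hold; u1 can take either value.

u0: False,  u1: False,  u2: True,  u3: True,  u4: False,  u5: False,  u6: False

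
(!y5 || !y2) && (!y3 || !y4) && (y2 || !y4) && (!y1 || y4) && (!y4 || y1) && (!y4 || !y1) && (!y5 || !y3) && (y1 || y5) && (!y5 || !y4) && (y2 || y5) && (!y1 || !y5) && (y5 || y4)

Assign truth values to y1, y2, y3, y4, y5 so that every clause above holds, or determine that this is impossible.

y1 ↦ false,  y2 ↦ false,  y3 ↦ false,  y4 ↦ false,  y5 ↦ true

Branch on y5: set y5 = true.
From the singleton clause (!y2), y2 = false.
From the singleton clause (!y4), y4 = false.
From the singleton clause (!y1), y1 = false.
From the singleton clause (!y3), y3 = false.
All clauses are satisfied.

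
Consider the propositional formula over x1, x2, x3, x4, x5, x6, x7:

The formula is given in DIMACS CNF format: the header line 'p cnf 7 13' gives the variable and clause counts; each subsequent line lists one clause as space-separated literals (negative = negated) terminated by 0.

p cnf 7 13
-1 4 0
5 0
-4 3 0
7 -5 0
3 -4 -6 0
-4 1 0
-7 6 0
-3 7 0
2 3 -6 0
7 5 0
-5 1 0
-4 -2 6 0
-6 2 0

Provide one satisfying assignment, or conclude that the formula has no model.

From the singleton clause (x5), x5 = True.
From the singleton clause (x7), x7 = True.
From the singleton clause (x6), x6 = True.
From the singleton clause (x1), x1 = True.
From the singleton clause (x4), x4 = True.
From the singleton clause (x3), x3 = True.
From the singleton clause (x2), x2 = True.
All clauses are satisfied.

x1: True, x2: True, x3: True, x4: True, x5: True, x6: True, x7: True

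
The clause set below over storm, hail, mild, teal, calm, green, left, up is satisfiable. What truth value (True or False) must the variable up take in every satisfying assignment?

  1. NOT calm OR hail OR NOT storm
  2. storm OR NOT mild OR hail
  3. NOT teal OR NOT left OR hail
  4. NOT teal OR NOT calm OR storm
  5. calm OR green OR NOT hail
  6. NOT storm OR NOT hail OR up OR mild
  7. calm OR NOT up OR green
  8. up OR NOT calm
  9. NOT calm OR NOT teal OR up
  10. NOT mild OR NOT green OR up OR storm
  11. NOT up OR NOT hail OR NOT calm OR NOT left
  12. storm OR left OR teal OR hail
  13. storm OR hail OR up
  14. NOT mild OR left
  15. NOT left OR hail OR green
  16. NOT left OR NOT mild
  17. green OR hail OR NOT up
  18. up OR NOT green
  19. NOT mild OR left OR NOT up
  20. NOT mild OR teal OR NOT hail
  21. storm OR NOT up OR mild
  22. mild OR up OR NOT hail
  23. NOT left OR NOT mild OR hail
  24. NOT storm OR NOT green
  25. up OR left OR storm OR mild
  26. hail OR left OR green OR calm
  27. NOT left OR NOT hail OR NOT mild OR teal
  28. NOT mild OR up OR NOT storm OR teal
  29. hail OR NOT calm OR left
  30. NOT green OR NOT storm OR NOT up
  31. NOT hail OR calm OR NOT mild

Suppose up = false.
Unit clause (NOT calm) forces calm = false.
Unit clause (NOT green) forces green = false.
Unit clause (NOT hail) forces hail = false.
Unit clause (storm) forces storm = true.
Unit clause (NOT left) forces left = false.
Now (left) is unsatisfied and unit — conflict.
So every satisfying assignment has up = True.

True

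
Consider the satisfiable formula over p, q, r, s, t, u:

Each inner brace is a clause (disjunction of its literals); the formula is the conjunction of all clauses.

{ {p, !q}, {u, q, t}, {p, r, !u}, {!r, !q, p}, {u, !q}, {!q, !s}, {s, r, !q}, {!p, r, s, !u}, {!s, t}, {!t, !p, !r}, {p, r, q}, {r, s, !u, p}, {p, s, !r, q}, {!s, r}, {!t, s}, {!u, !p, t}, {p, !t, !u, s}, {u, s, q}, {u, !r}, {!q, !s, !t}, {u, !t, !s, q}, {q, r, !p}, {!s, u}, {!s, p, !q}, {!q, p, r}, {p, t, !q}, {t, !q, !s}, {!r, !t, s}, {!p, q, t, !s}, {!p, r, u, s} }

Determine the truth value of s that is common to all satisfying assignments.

Suppose s = false.
The clause (!t) is unit, so t = false.
Branch on p: set p = true.
The clause (!u) is unit, so u = false.
The clause (q) is unit, so q = true.
That conflicts with the unit clause (!q).
Undo p and try p = false.
The clause (!q) is unit, so q = false.
The clause (u) is unit, so u = true.
The clause (r) is unit, so r = true.
That conflicts with the unit clause (!r).
Either choice for p ends in contradiction.
So every satisfying assignment has s = True.

True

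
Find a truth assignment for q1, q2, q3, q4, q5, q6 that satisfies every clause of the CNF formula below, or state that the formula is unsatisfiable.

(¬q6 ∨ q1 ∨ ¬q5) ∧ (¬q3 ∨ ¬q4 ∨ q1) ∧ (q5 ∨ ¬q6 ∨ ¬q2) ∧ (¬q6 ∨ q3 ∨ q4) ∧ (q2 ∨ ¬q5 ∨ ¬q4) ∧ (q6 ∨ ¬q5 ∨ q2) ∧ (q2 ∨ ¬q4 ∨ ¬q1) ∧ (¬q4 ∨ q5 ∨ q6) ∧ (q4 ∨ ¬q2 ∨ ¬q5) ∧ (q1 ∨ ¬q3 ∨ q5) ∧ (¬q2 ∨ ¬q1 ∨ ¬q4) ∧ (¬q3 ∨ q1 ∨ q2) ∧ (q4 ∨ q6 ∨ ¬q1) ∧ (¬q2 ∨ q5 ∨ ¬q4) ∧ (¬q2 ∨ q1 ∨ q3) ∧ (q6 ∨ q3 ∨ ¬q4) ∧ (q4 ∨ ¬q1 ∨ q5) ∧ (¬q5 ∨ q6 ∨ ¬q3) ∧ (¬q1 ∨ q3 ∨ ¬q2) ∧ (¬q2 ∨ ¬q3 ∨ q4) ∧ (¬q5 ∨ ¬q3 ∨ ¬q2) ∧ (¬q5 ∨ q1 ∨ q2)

Branch on q6: set q6 = True.
Branch on q1: set q1 = True.
Branch on q5: set q5 = True.
Branch on q3: set q3 = True.
(¬q2) alone gives q2 = False.
(¬q4) alone gives q4 = False.
This assignment satisfies each clause.

q1: True; q2: False; q3: True; q4: False; q5: True; q6: True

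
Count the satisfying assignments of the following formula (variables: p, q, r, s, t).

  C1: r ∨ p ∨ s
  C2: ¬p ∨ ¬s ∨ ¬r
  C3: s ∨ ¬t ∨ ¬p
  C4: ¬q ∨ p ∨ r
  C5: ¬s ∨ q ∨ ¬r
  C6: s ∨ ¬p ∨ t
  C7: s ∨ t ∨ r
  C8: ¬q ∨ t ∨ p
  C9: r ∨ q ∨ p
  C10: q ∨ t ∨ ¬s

7

There are 2^5 = 32 truth assignments over (p, q, r, s, t).
Split on r. With r = True, the clauses containing r are satisfied and ¬r drops from the rest; 4 of the 2^4 = 16 assignments to the other variables satisfy what remains.
With r = False, by the same count on the reduced clause set, 3 assignments work.
(One model: p=F, q=F, r=T, s=F, t=F.)
Total: 4 + 3 = 7.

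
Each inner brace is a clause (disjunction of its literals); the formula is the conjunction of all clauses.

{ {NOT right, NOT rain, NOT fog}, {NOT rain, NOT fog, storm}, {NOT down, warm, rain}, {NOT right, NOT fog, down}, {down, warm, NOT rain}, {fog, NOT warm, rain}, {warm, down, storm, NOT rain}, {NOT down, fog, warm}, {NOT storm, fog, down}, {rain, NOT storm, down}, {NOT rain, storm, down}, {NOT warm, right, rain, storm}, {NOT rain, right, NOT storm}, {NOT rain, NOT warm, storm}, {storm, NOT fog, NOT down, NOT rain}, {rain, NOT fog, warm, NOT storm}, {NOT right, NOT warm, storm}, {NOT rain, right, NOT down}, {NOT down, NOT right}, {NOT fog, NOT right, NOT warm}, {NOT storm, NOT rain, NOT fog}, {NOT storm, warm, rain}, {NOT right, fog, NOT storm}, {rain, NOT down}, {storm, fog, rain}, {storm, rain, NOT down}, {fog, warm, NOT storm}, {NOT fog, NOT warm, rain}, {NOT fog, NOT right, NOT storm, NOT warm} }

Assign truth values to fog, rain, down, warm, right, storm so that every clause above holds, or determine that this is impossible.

Branch on down: set down = false.
Branch on right: set right = false.
Branch on warm: set warm = false.
(NOT rain) alone gives rain = false.
(NOT storm) alone gives storm = false.
(fog) alone gives fog = true.
Every clause now holds.

fog ↦ true,  rain ↦ false,  down ↦ false,  warm ↦ false,  right ↦ false,  storm ↦ false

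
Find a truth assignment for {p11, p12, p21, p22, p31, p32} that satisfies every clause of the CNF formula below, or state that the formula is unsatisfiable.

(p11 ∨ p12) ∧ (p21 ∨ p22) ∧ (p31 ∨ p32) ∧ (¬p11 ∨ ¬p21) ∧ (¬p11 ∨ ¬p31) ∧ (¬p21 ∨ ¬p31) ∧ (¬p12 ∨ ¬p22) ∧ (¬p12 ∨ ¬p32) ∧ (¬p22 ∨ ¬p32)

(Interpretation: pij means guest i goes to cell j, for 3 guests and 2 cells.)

UNSATISFIABLE

Try p11 = True.
From the singleton clause (¬p21), p21 = False.
From the singleton clause (p22), p22 = True.
From the singleton clause (¬p31), p31 = False.
From the singleton clause (p32), p32 = True.
That conflicts with the unit clause (¬p32).
Backtrack on p11: now try p11 = False.
From the singleton clause (p12), p12 = True.
From the singleton clause (¬p22), p22 = False.
From the singleton clause (p21), p21 = True.
From the singleton clause (¬p31), p31 = False.
From the singleton clause (p32), p32 = True.
That conflicts with the unit clause (¬p32).
Both values of p11 lead to a conflict.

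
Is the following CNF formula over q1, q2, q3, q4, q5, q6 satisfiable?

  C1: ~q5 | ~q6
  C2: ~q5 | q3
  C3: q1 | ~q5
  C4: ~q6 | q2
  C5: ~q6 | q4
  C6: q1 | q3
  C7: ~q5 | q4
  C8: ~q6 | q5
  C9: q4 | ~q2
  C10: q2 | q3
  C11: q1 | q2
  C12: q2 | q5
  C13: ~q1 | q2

Satisfiable

Branch on q5: set q5 = 0.
Unit clause (~q6) forces q6 = 0.
Unit clause (q2) forces q2 = 1.
Unit clause (q4) forces q4 = 1.
Branch on q1: set q1 = 1.
All clauses hold; q3 can take either value.
A satisfying assignment: q1: 1,  q2: 1,  q3: 0,  q4: 1,  q5: 0,  q6: 0.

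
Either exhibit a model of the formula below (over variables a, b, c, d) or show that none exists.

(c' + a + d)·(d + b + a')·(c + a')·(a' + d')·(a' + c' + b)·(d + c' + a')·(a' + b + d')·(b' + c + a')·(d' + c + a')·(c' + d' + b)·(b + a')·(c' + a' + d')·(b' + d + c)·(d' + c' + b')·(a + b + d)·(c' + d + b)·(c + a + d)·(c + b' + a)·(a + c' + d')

a=0, b=0, c=0, d=1

Branch on c: set c = 0.
The clause (a') is unit, so a = 0.
The clause (d) is unit, so d = 1.
The clause (b') is unit, so b = 0.
Every clause now holds.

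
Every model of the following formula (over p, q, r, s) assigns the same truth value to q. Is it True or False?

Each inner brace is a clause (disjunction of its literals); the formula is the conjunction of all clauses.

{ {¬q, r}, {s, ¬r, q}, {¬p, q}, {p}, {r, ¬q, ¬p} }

True

Suppose q = False.
(¬p) alone gives p = False.
But (p) is also a unit clause — contradiction.
So every satisfying assignment has q = True.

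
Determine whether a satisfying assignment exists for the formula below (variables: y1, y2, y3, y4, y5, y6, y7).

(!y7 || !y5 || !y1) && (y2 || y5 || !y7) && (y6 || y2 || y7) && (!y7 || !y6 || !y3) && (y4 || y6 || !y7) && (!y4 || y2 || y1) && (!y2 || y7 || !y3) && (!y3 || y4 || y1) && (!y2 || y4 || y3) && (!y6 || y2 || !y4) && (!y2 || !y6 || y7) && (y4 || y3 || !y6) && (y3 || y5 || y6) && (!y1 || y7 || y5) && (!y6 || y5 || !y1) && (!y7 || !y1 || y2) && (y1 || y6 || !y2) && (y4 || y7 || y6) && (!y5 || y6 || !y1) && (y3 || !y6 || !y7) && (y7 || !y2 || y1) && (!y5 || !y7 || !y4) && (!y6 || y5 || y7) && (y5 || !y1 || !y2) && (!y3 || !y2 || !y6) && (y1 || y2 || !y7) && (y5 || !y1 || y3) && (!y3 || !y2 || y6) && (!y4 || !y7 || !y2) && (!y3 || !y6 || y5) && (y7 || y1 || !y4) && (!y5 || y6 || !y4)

Yes, satisfiable

Case y7 = false:
Case y6 = true:
Unit clause (!y2) forces y2 = false.
Unit clause (!y4) forces y4 = false.
Unit clause (y3) forces y3 = true.
Unit clause (y1) forces y1 = true.
Unit clause (y5) forces y5 = true.
All clauses are satisfied.
A satisfying assignment: y1=true, y2=false, y3=true, y4=false, y5=true, y6=true, y7=false.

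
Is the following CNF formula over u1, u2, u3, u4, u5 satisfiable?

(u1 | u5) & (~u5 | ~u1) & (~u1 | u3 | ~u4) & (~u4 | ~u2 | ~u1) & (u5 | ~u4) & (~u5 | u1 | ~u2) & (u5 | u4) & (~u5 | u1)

Branch on u1: set u1 = 1.
Unit clause (~u5) forces u5 = 0.
Unit clause (~u4) forces u4 = 0.
Now (u4) is unsatisfied and unit — conflict.
So u1 must be the other value — set u1 = 0.
Unit clause (u5) forces u5 = 1.
Now (~u5) is unsatisfied and unit — conflict.
Either choice for u1 ends in contradiction.
No assignment satisfies every clause.

No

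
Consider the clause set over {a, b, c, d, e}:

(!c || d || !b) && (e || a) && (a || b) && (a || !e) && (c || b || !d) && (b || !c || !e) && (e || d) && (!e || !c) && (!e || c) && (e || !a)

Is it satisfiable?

Branch on e: set e = true.
Unit clause (a) forces a = true.
Unit clause (!c) forces c = false.
Now (c) is unsatisfied and unit — conflict.
Backtrack on e: now try e = false.
Unit clause (a) forces a = true.
Now (!a) is unsatisfied and unit — conflict.
Both values of e lead to a conflict.
No assignment satisfies every clause.

No, unsatisfiable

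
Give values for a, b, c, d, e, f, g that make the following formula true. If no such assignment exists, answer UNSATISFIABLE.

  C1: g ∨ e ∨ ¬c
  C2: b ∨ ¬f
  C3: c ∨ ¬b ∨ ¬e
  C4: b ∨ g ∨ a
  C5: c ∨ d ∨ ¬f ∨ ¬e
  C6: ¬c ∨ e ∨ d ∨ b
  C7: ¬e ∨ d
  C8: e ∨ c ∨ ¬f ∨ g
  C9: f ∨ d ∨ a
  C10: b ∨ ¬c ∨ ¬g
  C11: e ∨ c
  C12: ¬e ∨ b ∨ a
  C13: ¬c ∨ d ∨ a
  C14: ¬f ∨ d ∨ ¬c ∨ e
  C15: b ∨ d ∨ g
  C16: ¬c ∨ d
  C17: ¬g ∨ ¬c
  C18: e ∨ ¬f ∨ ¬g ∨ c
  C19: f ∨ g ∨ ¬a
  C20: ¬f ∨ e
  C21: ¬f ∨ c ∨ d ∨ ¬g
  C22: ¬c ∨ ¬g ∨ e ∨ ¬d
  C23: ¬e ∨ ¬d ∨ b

Try b = True.
Try c = True.
Unit clause (d) forces d = True.
Unit clause (¬g) forces g = False.
Unit clause (e) forces e = True.
Try f = True.
All clauses hold; a can take either value.

a ↦ False; b ↦ True; c ↦ True; d ↦ True; e ↦ True; f ↦ True; g ↦ False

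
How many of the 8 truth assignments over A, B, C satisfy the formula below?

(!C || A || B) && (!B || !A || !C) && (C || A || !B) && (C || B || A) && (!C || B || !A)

3

There are 2^3 = 8 truth assignments over (A, B, C).
Split on B. With B = true, the clauses containing B are satisfied and !B drops from the rest; 2 of the 2^2 = 4 assignments to the other variables satisfy what remains.
With B = false, by the same count on the reduced clause set, 1 assignment works.
(One model: A=F, B=T, C=T.)
Total: 2 + 1 = 3.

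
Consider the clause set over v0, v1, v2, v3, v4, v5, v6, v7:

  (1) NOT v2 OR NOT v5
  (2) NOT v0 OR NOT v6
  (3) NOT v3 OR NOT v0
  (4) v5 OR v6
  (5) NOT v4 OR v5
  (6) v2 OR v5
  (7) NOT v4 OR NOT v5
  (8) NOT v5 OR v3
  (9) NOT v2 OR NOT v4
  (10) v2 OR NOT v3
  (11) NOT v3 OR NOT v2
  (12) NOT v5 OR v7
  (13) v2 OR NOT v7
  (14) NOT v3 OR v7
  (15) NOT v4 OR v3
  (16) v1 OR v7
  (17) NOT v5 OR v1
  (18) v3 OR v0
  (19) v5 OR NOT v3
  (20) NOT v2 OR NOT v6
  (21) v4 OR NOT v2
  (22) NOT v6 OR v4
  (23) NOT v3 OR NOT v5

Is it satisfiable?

Unsatisfiable

Case v2 = false:
Unit clause (v5) forces v5 = true.
Unit clause (NOT v4) forces v4 = false.
Unit clause (v3) forces v3 = true.
But (NOT v3) is also a unit clause — contradiction.
So v2 must be the other value — set v2 = true.
Unit clause (NOT v5) forces v5 = false.
Unit clause (v6) forces v6 = true.
But (NOT v6) is also a unit clause — contradiction.
Neither v2 = true nor v2 = false works.
No assignment satisfies every clause.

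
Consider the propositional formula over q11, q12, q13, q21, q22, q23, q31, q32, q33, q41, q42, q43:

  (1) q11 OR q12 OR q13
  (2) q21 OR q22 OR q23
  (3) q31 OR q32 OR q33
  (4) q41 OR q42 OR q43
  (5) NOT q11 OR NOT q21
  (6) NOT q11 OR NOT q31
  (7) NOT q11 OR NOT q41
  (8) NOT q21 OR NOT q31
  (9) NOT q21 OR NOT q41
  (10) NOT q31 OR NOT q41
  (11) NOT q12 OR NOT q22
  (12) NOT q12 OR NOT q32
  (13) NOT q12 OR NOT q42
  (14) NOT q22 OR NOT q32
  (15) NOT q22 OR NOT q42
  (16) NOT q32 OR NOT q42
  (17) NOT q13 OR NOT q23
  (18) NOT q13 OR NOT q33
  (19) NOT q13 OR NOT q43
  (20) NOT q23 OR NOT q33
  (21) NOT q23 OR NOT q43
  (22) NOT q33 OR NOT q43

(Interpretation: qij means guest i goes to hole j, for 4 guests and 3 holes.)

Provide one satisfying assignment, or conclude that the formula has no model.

UNSATISFIABLE

Case q11 = false:
Case q12 = true:
Unit clause (NOT q22) forces q22 = false.
Unit clause (NOT q32) forces q32 = false.
Unit clause (NOT q42) forces q42 = false.
Case q21 = true:
Unit clause (NOT q31) forces q31 = false.
Unit clause (q33) forces q33 = true.
Unit clause (NOT q41) forces q41 = false.
Unit clause (q43) forces q43 = true.
But (NOT q43) is also a unit clause — contradiction.
So q21 must be the other value — set q21 = false.
Unit clause (q23) forces q23 = true.
Unit clause (NOT q13) forces q13 = false.
Unit clause (NOT q33) forces q33 = false.
Unit clause (q31) forces q31 = true.
Unit clause (NOT q41) forces q41 = false.
Unit clause (q43) forces q43 = true.
But (NOT q43) is also a unit clause — contradiction.
Neither q21 = true nor q21 = false works.
So q12 must be the other value — set q12 = false.
Unit clause (q13) forces q13 = true.
Unit clause (NOT q23) forces q23 = false.
Unit clause (NOT q33) forces q33 = false.
Unit clause (NOT q43) forces q43 = false.
Case q21 = true:
Unit clause (NOT q31) forces q31 = false.
Unit clause (q32) forces q32 = true.
Unit clause (NOT q41) forces q41 = false.
Unit clause (q42) forces q42 = true.
But (NOT q42) is also a unit clause — contradiction.
So q21 must be the other value — set q21 = false.
Unit clause (q22) forces q22 = true.
Unit clause (NOT q32) forces q32 = false.
Unit clause (q31) forces q31 = true.
Unit clause (NOT q41) forces q41 = false.
Unit clause (q42) forces q42 = true.
But (NOT q42) is also a unit clause — contradiction.
Neither q21 = true nor q21 = false works.
Neither q12 = true nor q12 = false works.
So q11 must be the other value — set q11 = true.
Unit clause (NOT q21) forces q21 = false.
Unit clause (NOT q31) forces q31 = false.
Unit clause (NOT q41) forces q41 = false.
Case q22 = true:
Unit clause (NOT q12) forces q12 = false.
Unit clause (NOT q32) forces q32 = false.
Unit clause (q33) forces q33 = true.
Unit clause (NOT q42) forces q42 = false.
Unit clause (q43) forces q43 = true.
But (NOT q43) is also a unit clause — contradiction.
So q22 must be the other value — set q22 = false.
Unit clause (q23) forces q23 = true.
Unit clause (NOT q13) forces q13 = false.
Unit clause (NOT q33) forces q33 = false.
Unit clause (q32) forces q32 = true.
Unit clause (NOT q12) forces q12 = false.
Unit clause (NOT q42) forces q42 = false.
Unit clause (q43) forces q43 = true.
But (NOT q43) is also a unit clause — contradiction.
Neither q22 = true nor q22 = false works.
Neither q11 = true nor q11 = false works.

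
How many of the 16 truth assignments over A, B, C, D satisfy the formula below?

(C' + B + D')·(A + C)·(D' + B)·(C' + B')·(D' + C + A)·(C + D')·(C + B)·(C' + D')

There are 2^4 = 16 truth assignments over (A, B, C, D).
Check each against the 8 clauses (columns in the order A, B, C, D):
  F F F F  ✗ fails (A + C)
  F F F T  ✗ fails (A + C)
  F F T F  ✓ satisfies all
  F F T T  ✗ fails (C' + B + D')
  F T F F  ✗ fails (A + C)
  F T F T  ✗ fails (A + C)
  F T T F  ✗ fails (C' + B')
  F T T T  ✗ fails (C' + B')
  T F F F  ✗ fails (C + B)
  T F F T  ✗ fails (D' + B)
  T F T F  ✓ satisfies all
  T F T T  ✗ fails (C' + B + D')
  T T F F  ✓ satisfies all
  T T F T  ✗ fails (C + D')
  T T T F  ✗ fails (C' + B')
  T T T T  ✗ fails (C' + B')
3 of the 16 rows are models.

3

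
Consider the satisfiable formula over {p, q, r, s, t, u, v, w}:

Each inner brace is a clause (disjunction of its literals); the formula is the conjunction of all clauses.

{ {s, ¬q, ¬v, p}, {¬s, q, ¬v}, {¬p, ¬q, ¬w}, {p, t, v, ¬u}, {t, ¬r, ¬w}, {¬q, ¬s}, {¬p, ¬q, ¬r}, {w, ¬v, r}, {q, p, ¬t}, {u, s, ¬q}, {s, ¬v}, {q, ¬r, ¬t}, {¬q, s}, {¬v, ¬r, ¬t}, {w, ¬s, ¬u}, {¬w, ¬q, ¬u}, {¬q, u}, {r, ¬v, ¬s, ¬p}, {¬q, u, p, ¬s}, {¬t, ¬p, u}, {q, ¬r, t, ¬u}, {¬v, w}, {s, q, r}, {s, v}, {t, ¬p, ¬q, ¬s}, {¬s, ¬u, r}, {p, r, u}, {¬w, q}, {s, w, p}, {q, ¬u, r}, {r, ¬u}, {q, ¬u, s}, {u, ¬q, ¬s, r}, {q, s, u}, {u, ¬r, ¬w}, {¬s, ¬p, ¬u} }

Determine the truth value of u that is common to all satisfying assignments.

False

Suppose u = True.
The clause (r) is unit, so r = True.
Suppose t = True.
The clause (q) is unit, so q = True.
The clause (¬s) is unit, so s = False.
That conflicts with the unit clause (s).
So t must be the other value — set t = False.
The clause (¬w) is unit, so w = False.
The clause (¬s) is unit, so s = False.
The clause (¬v) is unit, so v = False.
That conflicts with the unit clause (v).
Neither t = True nor t = False works.
So every satisfying assignment has u = False.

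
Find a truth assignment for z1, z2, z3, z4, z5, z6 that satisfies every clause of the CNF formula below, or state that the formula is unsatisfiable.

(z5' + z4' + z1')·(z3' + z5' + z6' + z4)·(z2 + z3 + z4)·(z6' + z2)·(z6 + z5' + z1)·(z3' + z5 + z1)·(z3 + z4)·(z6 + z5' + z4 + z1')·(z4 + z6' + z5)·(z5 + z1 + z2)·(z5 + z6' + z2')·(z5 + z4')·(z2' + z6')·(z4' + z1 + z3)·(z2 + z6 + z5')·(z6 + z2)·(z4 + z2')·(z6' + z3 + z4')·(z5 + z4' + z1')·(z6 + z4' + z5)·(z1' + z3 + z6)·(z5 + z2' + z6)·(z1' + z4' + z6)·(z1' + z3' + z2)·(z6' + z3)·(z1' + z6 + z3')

Branch on z6: set z6 = 0.
Unit clause (z2) forces z2 = 1.
Unit clause (z4) forces z4 = 1.
Unit clause (z5) forces z5 = 1.
Unit clause (z1') forces z1 = 0.
That conflicts with the unit clause (z1).
So z6 must be the other value — set z6 = 1.
Unit clause (z2) forces z2 = 1.
That conflicts with the unit clause (z2').
Both values of z6 lead to a conflict.

UNSATISFIABLE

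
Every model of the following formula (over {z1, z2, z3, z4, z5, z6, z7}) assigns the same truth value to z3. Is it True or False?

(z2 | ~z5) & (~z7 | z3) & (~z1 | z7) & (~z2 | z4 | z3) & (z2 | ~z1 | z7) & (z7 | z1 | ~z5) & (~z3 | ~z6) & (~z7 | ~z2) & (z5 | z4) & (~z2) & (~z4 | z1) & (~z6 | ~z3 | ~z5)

Suppose z3 = 0.
Unit clause (~z7) forces z7 = 0.
Unit clause (~z1) forces z1 = 0.
Unit clause (~z5) forces z5 = 0.
Unit clause (z4) forces z4 = 1.
But (~z4) is also a unit clause — contradiction.
So every satisfying assignment has z3 = True.

True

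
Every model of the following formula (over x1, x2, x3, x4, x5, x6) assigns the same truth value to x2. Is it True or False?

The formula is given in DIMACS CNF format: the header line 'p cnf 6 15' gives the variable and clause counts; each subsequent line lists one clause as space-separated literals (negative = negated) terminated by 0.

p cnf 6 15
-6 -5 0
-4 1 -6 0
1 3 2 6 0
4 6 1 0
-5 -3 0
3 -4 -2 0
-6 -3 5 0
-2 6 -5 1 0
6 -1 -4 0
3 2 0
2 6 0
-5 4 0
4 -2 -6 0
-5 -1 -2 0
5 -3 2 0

Suppose x2 = False.
(x3) alone gives x3 = True.
(¬x5) alone gives x5 = False.
But (x5) is also a unit clause — contradiction.
So every satisfying assignment has x2 = True.

True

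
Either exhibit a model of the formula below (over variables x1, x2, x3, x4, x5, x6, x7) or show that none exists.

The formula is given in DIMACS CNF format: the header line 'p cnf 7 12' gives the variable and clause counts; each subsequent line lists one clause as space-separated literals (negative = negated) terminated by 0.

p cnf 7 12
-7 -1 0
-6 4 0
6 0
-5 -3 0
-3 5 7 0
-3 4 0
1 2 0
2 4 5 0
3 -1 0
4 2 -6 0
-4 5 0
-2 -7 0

x1 ↦ False,  x2 ↦ True,  x3 ↦ False,  x4 ↦ True,  x5 ↦ True,  x6 ↦ True,  x7 ↦ False

The clause (x6) is unit, so x6 = True.
The clause (x4) is unit, so x4 = True.
The clause (x5) is unit, so x5 = True.
The clause (¬x3) is unit, so x3 = False.
The clause (¬x1) is unit, so x1 = False.
The clause (x2) is unit, so x2 = True.
The clause (¬x7) is unit, so x7 = False.
This assignment satisfies each clause.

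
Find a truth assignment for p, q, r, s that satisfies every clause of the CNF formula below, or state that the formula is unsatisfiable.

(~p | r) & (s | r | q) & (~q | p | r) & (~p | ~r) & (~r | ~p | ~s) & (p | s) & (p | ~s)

Suppose p = 0.
(s) alone gives s = 1.
That conflicts with the unit clause (~s).
That branch fails; take p = 1 instead.
(r) alone gives r = 1.
That conflicts with the unit clause (~r).
Both values of p lead to a conflict.

UNSATISFIABLE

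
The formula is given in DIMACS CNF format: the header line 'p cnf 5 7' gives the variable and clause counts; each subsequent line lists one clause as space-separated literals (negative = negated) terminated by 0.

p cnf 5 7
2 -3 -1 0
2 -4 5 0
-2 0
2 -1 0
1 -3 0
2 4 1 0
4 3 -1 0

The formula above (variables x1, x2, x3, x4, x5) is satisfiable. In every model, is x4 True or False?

True

Suppose x4 = False.
Unit clause (¬x2) forces x2 = False.
Unit clause (¬x1) forces x1 = False.
That conflicts with the unit clause (x1).
So every satisfying assignment has x4 = True.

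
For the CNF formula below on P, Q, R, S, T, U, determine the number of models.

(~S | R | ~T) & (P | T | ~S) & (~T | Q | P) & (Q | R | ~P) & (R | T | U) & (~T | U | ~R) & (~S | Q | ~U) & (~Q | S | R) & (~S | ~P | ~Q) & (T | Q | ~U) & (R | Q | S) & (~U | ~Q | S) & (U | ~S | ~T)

7

There are 2^6 = 64 truth assignments over (P, Q, R, S, T, U).
Split on S. With S = 1, the clauses containing S are satisfied and ~S drops from the rest; 2 of the 2^5 = 32 assignments to the other variables satisfy what remains.
With S = 0, by the same count on the reduced clause set, 5 assignments work.
(One model: P=F, Q=F, R=T, S=F, T=F, U=F.)
Total: 2 + 5 = 7.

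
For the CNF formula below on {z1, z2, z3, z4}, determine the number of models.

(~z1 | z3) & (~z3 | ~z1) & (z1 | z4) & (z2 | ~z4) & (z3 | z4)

2

There are 2^4 = 16 truth assignments over (z1, z2, z3, z4).
Check each against the 5 clauses (columns in the order z1, z2, z3, z4):
  F F F F  ✗ fails (z1 | z4)
  F F F T  ✗ fails (z2 | ~z4)
  F F T F  ✗ fails (z1 | z4)
  F F T T  ✗ fails (z2 | ~z4)
  F T F F  ✗ fails (z1 | z4)
  F T F T  ✓ satisfies all
  F T T F  ✗ fails (z1 | z4)
  F T T T  ✓ satisfies all
  T F F F  ✗ fails (~z1 | z3)
  T F F T  ✗ fails (~z1 | z3)
  T F T F  ✗ fails (~z3 | ~z1)
  T F T T  ✗ fails (~z3 | ~z1)
  T T F F  ✗ fails (~z1 | z3)
  T T F T  ✗ fails (~z1 | z3)
  T T T F  ✗ fails (~z3 | ~z1)
  T T T T  ✗ fails (~z3 | ~z1)
2 of the 16 rows are models.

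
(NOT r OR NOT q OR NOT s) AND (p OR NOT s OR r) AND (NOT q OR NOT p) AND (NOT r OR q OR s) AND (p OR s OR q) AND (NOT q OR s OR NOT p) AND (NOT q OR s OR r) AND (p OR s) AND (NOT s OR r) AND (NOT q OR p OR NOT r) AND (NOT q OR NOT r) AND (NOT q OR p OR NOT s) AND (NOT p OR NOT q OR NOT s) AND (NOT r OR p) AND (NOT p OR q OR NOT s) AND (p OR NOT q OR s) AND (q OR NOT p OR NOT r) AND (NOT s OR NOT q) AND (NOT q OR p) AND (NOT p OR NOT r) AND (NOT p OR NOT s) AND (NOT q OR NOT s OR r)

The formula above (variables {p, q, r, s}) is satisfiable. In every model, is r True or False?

Suppose r = true.
(NOT q) alone gives q = false.
(s) alone gives s = true.
(p) alone gives p = true.
Now (NOT p) is unsatisfied and unit — conflict.
So every satisfying assignment has r = False.

False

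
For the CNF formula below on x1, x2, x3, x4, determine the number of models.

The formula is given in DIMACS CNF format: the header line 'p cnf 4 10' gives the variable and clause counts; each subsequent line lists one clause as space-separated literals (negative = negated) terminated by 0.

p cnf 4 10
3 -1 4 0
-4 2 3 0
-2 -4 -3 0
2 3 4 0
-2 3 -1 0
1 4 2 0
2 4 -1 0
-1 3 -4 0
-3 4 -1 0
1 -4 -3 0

There are 2^4 = 16 truth assignments over (x1, x2, x3, x4).
Check each against the 10 clauses (columns in the order x1, x2, x3, x4):
  F F F F  ✗ fails (x2 ∨ x3 ∨ x4)
  F F F T  ✗ fails (¬x4 ∨ x2 ∨ x3)
  F F T F  ✗ fails (x1 ∨ x4 ∨ x2)
  F F T T  ✗ fails (x1 ∨ ¬x4 ∨ ¬x3)
  F T F F  ✓ satisfies all
  F T F T  ✓ satisfies all
  F T T F  ✓ satisfies all
  F T T T  ✗ fails (¬x2 ∨ ¬x4 ∨ ¬x3)
  T F F F  ✗ fails (x3 ∨ ¬x1 ∨ x4)
  T F F T  ✗ fails (¬x4 ∨ x2 ∨ x3)
  T F T F  ✗ fails (x2 ∨ x4 ∨ ¬x1)
  T F T T  ✓ satisfies all
  T T F F  ✗ fails (x3 ∨ ¬x1 ∨ x4)
  T T F T  ✗ fails (¬x2 ∨ x3 ∨ ¬x1)
  T T T F  ✗ fails (¬x3 ∨ x4 ∨ ¬x1)
  T T T T  ✗ fails (¬x2 ∨ ¬x4 ∨ ¬x3)
4 of the 16 rows are models.

4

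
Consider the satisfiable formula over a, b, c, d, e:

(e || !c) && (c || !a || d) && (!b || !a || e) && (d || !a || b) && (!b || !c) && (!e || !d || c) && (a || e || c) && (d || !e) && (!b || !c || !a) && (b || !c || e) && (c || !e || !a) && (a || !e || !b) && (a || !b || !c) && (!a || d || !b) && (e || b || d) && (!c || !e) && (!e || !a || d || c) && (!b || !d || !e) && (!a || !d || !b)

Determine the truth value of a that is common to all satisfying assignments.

True

Suppose a = false.
Branch on e: set e = true.
Unit clause (d) forces d = true.
Unit clause (c) forces c = true.
That conflicts with the unit clause (!c).
That branch fails; take e = false instead.
Unit clause (!c) forces c = false.
That conflicts with the unit clause (c).
Either choice for e ends in contradiction.
So every satisfying assignment has a = True.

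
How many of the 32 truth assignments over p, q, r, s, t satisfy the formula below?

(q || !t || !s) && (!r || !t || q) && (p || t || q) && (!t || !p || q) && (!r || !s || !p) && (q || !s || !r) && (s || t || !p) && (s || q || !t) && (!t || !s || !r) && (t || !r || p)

There are 2^5 = 32 truth assignments over (p, q, r, s, t).
Split on r. With r = true, the clauses containing r are satisfied and !r drops from the rest; 2 of the 2^4 = 16 assignments to the other variables satisfy what remains.
With r = false, by the same count on the reduced clause set, 8 assignments work.
(One model: p=F, q=T, r=F, s=F, t=F.)
Total: 2 + 8 = 10.

10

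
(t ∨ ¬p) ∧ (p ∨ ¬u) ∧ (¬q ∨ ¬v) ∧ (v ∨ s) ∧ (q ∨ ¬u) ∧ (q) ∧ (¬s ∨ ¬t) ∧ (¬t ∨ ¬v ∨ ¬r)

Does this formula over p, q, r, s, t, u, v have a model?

Yes, satisfiable

(q) alone gives q = True.
(¬v) alone gives v = False.
(s) alone gives s = True.
(¬t) alone gives t = False.
(¬p) alone gives p = False.
(¬u) alone gives u = False.
All clauses hold; r can take either value.
A satisfying assignment: p=False, q=True, r=False, s=True, t=False, u=False, v=False.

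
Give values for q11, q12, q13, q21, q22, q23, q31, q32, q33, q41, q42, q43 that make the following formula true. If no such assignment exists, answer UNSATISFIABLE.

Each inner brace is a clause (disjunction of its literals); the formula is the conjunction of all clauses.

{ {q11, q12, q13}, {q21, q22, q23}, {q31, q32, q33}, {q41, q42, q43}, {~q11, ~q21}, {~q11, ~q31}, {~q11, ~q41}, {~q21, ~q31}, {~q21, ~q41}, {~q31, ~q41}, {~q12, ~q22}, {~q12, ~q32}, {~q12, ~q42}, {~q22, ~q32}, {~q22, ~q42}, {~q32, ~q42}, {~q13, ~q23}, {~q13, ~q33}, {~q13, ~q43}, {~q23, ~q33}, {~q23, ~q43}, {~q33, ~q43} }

UNSATISFIABLE

Try q11 = 0.
Try q12 = 1.
The clause (~q22) is unit, so q22 = 0.
The clause (~q32) is unit, so q32 = 0.
The clause (~q42) is unit, so q42 = 0.
Try q21 = 1.
The clause (~q31) is unit, so q31 = 0.
The clause (q33) is unit, so q33 = 1.
The clause (~q41) is unit, so q41 = 0.
The clause (q43) is unit, so q43 = 1.
But (~q43) is also a unit clause — contradiction.
Undo q21 and try q21 = 0.
The clause (q23) is unit, so q23 = 1.
The clause (~q13) is unit, so q13 = 0.
The clause (~q33) is unit, so q33 = 0.
The clause (q31) is unit, so q31 = 1.
The clause (~q41) is unit, so q41 = 0.
The clause (q43) is unit, so q43 = 1.
But (~q43) is also a unit clause — contradiction.
Neither q21 = 1 nor q21 = 0 works.
Undo q12 and try q12 = 0.
The clause (q13) is unit, so q13 = 1.
The clause (~q23) is unit, so q23 = 0.
The clause (~q33) is unit, so q33 = 0.
The clause (~q43) is unit, so q43 = 0.
Try q21 = 1.
The clause (~q31) is unit, so q31 = 0.
The clause (q32) is unit, so q32 = 1.
The clause (~q41) is unit, so q41 = 0.
The clause (q42) is unit, so q42 = 1.
But (~q42) is also a unit clause — contradiction.
Undo q21 and try q21 = 0.
The clause (q22) is unit, so q22 = 1.
The clause (~q32) is unit, so q32 = 0.
The clause (q31) is unit, so q31 = 1.
The clause (~q41) is unit, so q41 = 0.
The clause (q42) is unit, so q42 = 1.
But (~q42) is also a unit clause — contradiction.
Neither q21 = 1 nor q21 = 0 works.
Neither q12 = 1 nor q12 = 0 works.
Undo q11 and try q11 = 1.
The clause (~q21) is unit, so q21 = 0.
The clause (~q31) is unit, so q31 = 0.
The clause (~q41) is unit, so q41 = 0.
Try q22 = 1.
The clause (~q12) is unit, so q12 = 0.
The clause (~q32) is unit, so q32 = 0.
The clause (q33) is unit, so q33 = 1.
The clause (~q42) is unit, so q42 = 0.
The clause (q43) is unit, so q43 = 1.
But (~q43) is also a unit clause — contradiction.
Undo q22 and try q22 = 0.
The clause (q23) is unit, so q23 = 1.
The clause (~q13) is unit, so q13 = 0.
The clause (~q33) is unit, so q33 = 0.
The clause (q32) is unit, so q32 = 1.
The clause (~q12) is unit, so q12 = 0.
The clause (~q42) is unit, so q42 = 0.
The clause (q43) is unit, so q43 = 1.
But (~q43) is also a unit clause — contradiction.
Neither q22 = 1 nor q22 = 0 works.
Neither q11 = 1 nor q11 = 0 works.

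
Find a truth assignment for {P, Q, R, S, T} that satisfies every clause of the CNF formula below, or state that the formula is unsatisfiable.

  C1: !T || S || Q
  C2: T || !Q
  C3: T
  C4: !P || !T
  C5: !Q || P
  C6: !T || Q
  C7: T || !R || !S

The clause (T) is unit, so T = true.
The clause (!P) is unit, so P = false.
The clause (!Q) is unit, so Q = false.
That conflicts with the unit clause (Q).

UNSATISFIABLE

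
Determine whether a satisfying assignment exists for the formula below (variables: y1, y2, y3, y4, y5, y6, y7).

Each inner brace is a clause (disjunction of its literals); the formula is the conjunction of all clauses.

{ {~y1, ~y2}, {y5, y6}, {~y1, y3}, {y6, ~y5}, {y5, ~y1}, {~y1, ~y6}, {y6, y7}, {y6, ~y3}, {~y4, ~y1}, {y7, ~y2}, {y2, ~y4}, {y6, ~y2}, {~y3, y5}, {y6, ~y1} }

Try y1 = 0.
Try y5 = 0.
Unit clause (y6) forces y6 = 1.
Unit clause (~y3) forces y3 = 0.
Try y7 = 0.
Unit clause (~y2) forces y2 = 0.
Unit clause (~y4) forces y4 = 0.
This assignment satisfies each clause.
A satisfying assignment: y1: 0, y2: 0, y3: 0, y4: 0, y5: 0, y6: 1, y7: 0.

Satisfiable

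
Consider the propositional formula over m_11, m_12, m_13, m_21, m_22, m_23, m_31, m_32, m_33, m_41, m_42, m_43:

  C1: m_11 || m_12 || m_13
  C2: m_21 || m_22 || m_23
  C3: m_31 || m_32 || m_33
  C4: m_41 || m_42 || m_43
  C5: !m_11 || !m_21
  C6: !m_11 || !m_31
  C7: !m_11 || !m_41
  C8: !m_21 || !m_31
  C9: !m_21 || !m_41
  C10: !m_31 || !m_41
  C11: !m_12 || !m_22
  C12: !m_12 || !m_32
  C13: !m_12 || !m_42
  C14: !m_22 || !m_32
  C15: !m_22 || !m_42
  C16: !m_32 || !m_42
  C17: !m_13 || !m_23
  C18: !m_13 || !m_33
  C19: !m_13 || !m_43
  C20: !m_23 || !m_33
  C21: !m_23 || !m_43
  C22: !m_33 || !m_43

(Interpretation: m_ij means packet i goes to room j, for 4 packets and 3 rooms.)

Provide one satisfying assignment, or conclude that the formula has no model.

Try m_11 = false.
Try m_12 = true.
From the singleton clause (!m_22), m_22 = false.
From the singleton clause (!m_32), m_32 = false.
From the singleton clause (!m_42), m_42 = false.
Try m_21 = true.
From the singleton clause (!m_31), m_31 = false.
From the singleton clause (m_33), m_33 = true.
From the singleton clause (!m_41), m_41 = false.
From the singleton clause (m_43), m_43 = true.
But (!m_43) is also a unit clause — contradiction.
Undo m_21 and try m_21 = false.
From the singleton clause (m_23), m_23 = true.
From the singleton clause (!m_13), m_13 = false.
From the singleton clause (!m_33), m_33 = false.
From the singleton clause (m_31), m_31 = true.
From the singleton clause (!m_41), m_41 = false.
From the singleton clause (m_43), m_43 = true.
But (!m_43) is also a unit clause — contradiction.
Both values of m_21 lead to a conflict.
Undo m_12 and try m_12 = false.
From the singleton clause (m_13), m_13 = true.
From the singleton clause (!m_23), m_23 = false.
From the singleton clause (!m_33), m_33 = false.
From the singleton clause (!m_43), m_43 = false.
Try m_21 = true.
From the singleton clause (!m_31), m_31 = false.
From the singleton clause (m_32), m_32 = true.
From the singleton clause (!m_41), m_41 = false.
From the singleton clause (m_42), m_42 = true.
But (!m_42) is also a unit clause — contradiction.
Undo m_21 and try m_21 = false.
From the singleton clause (m_22), m_22 = true.
From the singleton clause (!m_32), m_32 = false.
From the singleton clause (m_31), m_31 = true.
From the singleton clause (!m_41), m_41 = false.
From the singleton clause (m_42), m_42 = true.
But (!m_42) is also a unit clause — contradiction.
Both values of m_21 lead to a conflict.
Both values of m_12 lead to a conflict.
Undo m_11 and try m_11 = true.
From the singleton clause (!m_21), m_21 = false.
From the singleton clause (!m_31), m_31 = false.
From the singleton clause (!m_41), m_41 = false.
Try m_22 = true.
From the singleton clause (!m_12), m_12 = false.
From the singleton clause (!m_32), m_32 = false.
From the singleton clause (m_33), m_33 = true.
From the singleton clause (!m_42), m_42 = false.
From the singleton clause (m_43), m_43 = true.
But (!m_43) is also a unit clause — contradiction.
Undo m_22 and try m_22 = false.
From the singleton clause (m_23), m_23 = true.
From the singleton clause (!m_13), m_13 = false.
From the singleton clause (!m_33), m_33 = false.
From the singleton clause (m_32), m_32 = true.
From the singleton clause (!m_12), m_12 = false.
From the singleton clause (!m_42), m_42 = false.
From the singleton clause (m_43), m_43 = true.
But (!m_43) is also a unit clause — contradiction.
Both values of m_22 lead to a conflict.
Both values of m_11 lead to a conflict.

UNSATISFIABLE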